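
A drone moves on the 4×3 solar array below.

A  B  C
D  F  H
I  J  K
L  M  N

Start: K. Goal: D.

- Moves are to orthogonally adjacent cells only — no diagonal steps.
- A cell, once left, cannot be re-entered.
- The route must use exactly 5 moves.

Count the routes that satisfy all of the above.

Need simple routes of exactly 5 moves from K to D (Manhattan distance 3, so 1 moves are spent on a detour and 1 undoing it).
Branch systematically from the start, pruning whenever the remaining move budget drops below the Manhattan distance to D or differs from it in parity. Grouping the completions by first move — via H: 4; via N: 3; via J: 2 — and summing: 4 + 3 + 2 = 9.
That gives 9 routes.

9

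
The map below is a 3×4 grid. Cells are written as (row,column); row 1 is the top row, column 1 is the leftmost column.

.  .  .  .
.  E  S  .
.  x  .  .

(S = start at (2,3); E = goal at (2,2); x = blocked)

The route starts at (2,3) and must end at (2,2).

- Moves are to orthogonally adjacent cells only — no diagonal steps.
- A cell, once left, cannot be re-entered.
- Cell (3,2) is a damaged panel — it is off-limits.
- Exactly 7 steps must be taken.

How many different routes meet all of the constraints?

2

Need simple routes of exactly 7 moves from (2,3) to (2,2) (Manhattan distance 1, so 3 moves are spent on a detour and 3 undoing it).
Enumerating: (2,3) (3,3) (3,4) (2,4) (1,4) (1,3) (1,2) (2,2) | (2,3) (2,4) (1,4) (1,3) (1,2) (1,1) (2,1) (2,2).
That gives 2 routes.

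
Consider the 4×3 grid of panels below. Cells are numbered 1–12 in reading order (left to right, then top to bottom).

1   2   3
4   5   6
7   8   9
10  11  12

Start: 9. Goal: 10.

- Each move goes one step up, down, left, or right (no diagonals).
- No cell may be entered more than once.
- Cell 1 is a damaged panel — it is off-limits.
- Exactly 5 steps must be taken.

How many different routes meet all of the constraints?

Need simple routes of exactly 5 moves from 9 to 10 (Manhattan distance 3, so 1 moves are spent on a detour and 1 undoing it).
Enumerating: 9 6 5 8 11 10 | 9 6 5 8 7 10 | 9 6 5 4 7 10 | 9 12 11 8 7 10 | 9 8 5 4 7 10.
That gives 5 routes.

5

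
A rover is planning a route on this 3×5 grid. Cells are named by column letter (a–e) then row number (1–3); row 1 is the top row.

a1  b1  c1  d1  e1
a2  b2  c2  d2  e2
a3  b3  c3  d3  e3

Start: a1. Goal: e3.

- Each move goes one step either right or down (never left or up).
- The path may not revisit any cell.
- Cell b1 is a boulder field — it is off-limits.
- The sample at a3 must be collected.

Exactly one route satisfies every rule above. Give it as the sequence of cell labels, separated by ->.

a1 -> a2 -> a3 -> b3 -> c3 -> d3 -> e3

Moves only go right or down, so the column and row indices never decrease.
Route from a1: down 2 to a3, right 4 to e3 — 6 moves in all.
Check: all required cells visited.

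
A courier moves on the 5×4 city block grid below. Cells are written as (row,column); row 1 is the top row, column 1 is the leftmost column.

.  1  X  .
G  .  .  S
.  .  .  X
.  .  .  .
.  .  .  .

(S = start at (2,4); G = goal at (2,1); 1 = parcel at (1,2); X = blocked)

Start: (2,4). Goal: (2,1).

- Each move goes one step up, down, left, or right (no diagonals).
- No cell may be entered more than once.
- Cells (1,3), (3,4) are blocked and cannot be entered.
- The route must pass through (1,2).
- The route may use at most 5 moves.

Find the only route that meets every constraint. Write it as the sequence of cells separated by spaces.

(2,4) (2,3) (2,2) (1,2) (1,1) (2,1)

Any route must reach (1,2) and still end at (2,1) within 5 moves, so the order of the required stops is forced.
Route from (2,4): 2× left (reaching (2,2)), up to (1,2), left to (1,1), down to (2,1) — 5 moves in all.
Check: all required cells visited; 5 ≤ 5 moves.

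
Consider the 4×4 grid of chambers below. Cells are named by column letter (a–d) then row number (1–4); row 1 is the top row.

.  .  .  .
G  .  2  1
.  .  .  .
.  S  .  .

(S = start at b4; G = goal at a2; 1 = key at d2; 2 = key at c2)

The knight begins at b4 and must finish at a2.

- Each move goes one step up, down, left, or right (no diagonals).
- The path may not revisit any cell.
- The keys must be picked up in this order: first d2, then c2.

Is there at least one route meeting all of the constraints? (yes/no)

One route that works: b4 → b3 → c3 → d3 → d2 → c2 → b2 → a2.

yes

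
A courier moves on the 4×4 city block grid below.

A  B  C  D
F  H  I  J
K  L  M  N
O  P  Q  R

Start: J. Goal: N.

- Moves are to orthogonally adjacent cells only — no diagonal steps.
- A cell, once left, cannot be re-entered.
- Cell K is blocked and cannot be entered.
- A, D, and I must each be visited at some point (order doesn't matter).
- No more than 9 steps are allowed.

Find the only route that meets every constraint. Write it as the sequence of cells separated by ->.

The 9-move cap with required stops at A, D, I leaves no slack for detours.
Route from J: up to D, 3× left (reaching A), down to F, 2× right (reaching I), down to M, right to N — 9 moves in all.
Check: all required cells visited; 9 ≤ 9 moves.

J -> D -> C -> B -> A -> F -> H -> I -> M -> N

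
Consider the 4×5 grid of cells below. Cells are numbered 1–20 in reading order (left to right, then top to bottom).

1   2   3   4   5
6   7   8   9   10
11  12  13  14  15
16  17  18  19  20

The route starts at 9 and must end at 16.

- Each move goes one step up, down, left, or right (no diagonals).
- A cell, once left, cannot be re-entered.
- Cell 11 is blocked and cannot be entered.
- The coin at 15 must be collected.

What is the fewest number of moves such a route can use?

7

Any route passes through 15 somewhere between 9 and 16. Summing Manhattan distances along the two legs (9 → 15 → 16) gives a lower bound of 2 + 5 = 7 moves.
A route of 7 moves achieves this: 9 → 14 → 15 → 20 → 19 → 18 → 17 → 16.
Since 7 matches the lower bound, it is optimal.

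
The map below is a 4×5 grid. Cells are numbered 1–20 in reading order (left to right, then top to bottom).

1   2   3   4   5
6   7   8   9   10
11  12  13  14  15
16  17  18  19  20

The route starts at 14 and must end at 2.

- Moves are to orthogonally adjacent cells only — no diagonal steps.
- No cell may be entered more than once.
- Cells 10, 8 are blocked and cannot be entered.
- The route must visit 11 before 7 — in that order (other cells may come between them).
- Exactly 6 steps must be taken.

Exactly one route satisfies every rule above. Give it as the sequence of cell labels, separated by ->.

The waypoints must appear in the order 11, 7, with no cell reused.
Route from 14: left 3 to 11, up 1 to 6, right 1 to 7, up 1 to 2 — 6 moves in all.
Check: order respected (11 at step 3, 7 at step 5); 6 moves as required.

14 -> 13 -> 12 -> 11 -> 6 -> 7 -> 2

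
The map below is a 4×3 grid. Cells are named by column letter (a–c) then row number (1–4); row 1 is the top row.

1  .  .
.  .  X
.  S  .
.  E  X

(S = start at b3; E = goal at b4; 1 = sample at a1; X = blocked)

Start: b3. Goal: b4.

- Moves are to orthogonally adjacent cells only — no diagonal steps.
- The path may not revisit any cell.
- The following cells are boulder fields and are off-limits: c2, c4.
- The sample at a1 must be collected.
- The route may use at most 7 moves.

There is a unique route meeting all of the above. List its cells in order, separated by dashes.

b3 - b2 - b1 - a1 - a2 - a3 - a4 - b4

The 7-move cap with required stops at a1 leaves no slack for detours.
Route from b3: 2× up (reaching b1), left to a1, 3× down (reaching a4), right to b4 — 7 moves in all.
Check: all required cells visited; 7 ≤ 7 moves.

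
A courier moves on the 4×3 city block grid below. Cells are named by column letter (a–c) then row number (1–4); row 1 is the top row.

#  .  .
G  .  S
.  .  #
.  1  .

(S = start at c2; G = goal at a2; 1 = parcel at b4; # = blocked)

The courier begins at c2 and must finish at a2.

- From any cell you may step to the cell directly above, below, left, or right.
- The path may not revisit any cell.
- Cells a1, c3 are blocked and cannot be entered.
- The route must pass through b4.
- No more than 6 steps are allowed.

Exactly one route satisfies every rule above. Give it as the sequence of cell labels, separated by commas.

c2, b2, b3, b4, a4, a3, a2

Any route must reach b4 and still end at a2 within 6 moves, so the order of the required stops is forced.
Route from c2: left to b2, 2× down (reaching b4), left to a4, 2× up (reaching a2) — 6 moves in all.
Check: all required cells visited; 6 ≤ 6 moves.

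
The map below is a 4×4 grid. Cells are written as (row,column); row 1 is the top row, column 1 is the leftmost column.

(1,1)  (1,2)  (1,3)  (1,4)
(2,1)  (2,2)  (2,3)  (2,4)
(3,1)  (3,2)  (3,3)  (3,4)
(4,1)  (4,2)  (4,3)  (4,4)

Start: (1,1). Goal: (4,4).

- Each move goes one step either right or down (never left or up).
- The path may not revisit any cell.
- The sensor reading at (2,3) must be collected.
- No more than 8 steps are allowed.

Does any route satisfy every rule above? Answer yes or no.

yes

One route that works: (1,1) → (2,1) → (2,2) → (2,3) → (3,3) → (4,3) → (4,4).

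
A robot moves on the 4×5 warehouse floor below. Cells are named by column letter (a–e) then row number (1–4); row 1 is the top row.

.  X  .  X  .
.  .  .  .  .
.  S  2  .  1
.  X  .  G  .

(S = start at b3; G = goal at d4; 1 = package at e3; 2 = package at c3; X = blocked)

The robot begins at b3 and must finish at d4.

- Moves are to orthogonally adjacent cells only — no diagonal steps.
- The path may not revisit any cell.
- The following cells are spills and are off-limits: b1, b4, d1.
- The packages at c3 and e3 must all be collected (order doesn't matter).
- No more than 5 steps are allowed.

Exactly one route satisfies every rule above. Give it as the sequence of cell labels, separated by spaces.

b3 c3 d3 e3 e4 d4

Any route must reach c3 and e3 and still end at d4 within 5 moves, so the order of the required stops is forced.
Route from b3: right 3 to e3, down 1 to e4, left 1 to d4 — 5 moves in all.
Check: all required cells visited; 5 ≤ 5 moves.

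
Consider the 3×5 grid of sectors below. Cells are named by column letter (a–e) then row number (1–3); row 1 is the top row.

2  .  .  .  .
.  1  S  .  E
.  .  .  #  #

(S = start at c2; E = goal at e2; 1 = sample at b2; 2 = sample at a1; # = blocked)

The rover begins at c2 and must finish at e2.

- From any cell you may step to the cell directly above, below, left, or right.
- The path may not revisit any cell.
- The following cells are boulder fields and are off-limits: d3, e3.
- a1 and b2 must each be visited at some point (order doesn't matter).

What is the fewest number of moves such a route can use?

8

Any route passes through a1 and b2 in some order between c2 and e2. Summing Manhattan distances along each leg and taking the cheapest ordering (c2 → b2 → a1 → e2) gives a lower bound of 1 + 2 + 5 = 8 moves.
A route of 8 moves achieves this: c2 → b2 → a2 → a1 → b1 → c1 → d1 → d2 → e2.
Since 8 matches the lower bound, it is optimal.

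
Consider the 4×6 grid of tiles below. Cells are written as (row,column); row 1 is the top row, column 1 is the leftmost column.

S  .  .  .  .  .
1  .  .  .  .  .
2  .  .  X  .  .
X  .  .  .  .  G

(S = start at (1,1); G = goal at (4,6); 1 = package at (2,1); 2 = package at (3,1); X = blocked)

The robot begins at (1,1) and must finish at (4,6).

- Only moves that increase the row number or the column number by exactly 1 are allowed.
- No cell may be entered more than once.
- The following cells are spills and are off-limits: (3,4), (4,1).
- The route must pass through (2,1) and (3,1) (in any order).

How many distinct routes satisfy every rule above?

A right/down-only route from (1,1) to (4,6) makes exactly 3 down-moves and 5 right-moves in some order.
With no other constraints that would be C(8,3) = 56 routes.
A monotone route can only reach the required cells in the order (2,1), (3,1), so split there and multiply the segment counts (each segment already excludes blocked cells): (1,1)→(2,1): 1; (2,1)→(3,1): 1; (3,1)→(4,6): 2; product = 2.
That gives 2 routes.

2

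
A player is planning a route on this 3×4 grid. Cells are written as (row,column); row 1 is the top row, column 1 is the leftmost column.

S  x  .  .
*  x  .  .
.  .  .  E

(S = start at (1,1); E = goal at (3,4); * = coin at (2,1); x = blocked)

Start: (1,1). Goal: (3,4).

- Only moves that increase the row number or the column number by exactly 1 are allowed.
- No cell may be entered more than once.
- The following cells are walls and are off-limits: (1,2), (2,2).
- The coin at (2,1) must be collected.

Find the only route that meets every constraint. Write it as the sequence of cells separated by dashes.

Moves only go right or down, so the column and row indices never decrease.
Route from (1,1): 2× down (reaching (3,1)), 3× right (reaching (3,4)) — 5 moves in all.
Check: all required cells visited.

(1,1) - (2,1) - (3,1) - (3,2) - (3,3) - (3,4)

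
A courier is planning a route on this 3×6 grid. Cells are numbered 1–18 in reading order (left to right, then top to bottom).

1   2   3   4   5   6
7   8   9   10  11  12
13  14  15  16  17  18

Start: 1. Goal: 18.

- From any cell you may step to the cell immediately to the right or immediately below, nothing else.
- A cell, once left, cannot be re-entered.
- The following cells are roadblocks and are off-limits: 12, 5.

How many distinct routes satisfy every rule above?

A right/down-only route from 1 to 18 makes exactly 2 down-moves and 5 right-moves in some order.
With no other constraints that would be C(7,2) = 21 routes.
Subtract routes through each blocked cell (inclusion–exclusion for overlaps): − through 5: 3 − through 12: 6 + through 5&12: 2 → 14.
That gives 14 routes.

14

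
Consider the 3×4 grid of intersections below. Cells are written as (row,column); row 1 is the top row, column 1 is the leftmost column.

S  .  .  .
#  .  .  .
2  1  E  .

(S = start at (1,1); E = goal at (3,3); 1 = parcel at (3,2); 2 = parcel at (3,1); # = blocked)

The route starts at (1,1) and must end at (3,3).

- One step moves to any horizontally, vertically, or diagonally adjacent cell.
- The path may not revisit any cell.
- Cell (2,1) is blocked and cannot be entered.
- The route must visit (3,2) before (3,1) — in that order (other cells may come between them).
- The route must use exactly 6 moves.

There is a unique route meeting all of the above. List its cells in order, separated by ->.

(1,1) -> (1,2) -> (2,3) -> (3,2) -> (3,1) -> (2,2) -> (3,3)

The waypoints must appear in the order (3,2), (3,1), with no cell reused.
Route from (1,1): right 1 to (1,2), down-right 1 to (2,3), down-left 1 to (3,2), left 1 to (3,1), up-right 1 to (2,2), down-right 1 to (3,3) — 6 moves in all.
Check: order respected (1 at step 3, 2 at step 4); 6 moves as required.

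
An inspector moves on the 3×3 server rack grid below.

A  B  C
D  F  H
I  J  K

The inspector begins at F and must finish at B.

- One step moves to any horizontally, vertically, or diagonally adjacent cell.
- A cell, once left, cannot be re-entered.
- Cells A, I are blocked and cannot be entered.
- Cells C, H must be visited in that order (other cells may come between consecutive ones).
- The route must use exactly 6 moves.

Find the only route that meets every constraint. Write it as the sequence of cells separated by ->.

F -> C -> H -> K -> J -> D -> B

The waypoints must appear in the order C, H, with no cell reused.
Route from F: up-right 1 to C, down 2 to K, left 1 to J, up-left 1 to D, up-right 1 to B — 6 moves in all.
Check: order respected (C at step 1, H at step 2); 6 moves as required.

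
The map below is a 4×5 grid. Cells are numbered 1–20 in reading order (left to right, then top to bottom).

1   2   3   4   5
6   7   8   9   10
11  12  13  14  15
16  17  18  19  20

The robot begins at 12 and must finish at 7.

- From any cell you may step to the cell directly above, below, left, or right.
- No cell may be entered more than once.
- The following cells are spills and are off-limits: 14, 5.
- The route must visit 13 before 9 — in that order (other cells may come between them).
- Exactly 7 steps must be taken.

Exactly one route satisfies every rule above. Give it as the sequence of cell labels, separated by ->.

The waypoints must appear in the order 13, 9, with no cell reused.
Route from 12: right to 13, up to 8, right to 9, up to 4, 2× left (reaching 2), down to 7 — 7 moves in all.
Check: order respected (13 at step 1, 9 at step 3); 7 moves as required.

12 -> 13 -> 8 -> 9 -> 4 -> 3 -> 2 -> 7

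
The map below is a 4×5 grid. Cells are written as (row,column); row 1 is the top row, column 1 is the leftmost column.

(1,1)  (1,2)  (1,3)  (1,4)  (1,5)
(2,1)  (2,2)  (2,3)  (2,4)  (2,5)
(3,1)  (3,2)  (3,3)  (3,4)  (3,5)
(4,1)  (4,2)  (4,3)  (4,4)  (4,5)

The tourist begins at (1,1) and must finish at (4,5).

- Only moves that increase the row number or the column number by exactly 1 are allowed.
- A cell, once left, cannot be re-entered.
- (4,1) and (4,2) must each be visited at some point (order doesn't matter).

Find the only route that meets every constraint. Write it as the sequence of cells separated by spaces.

Moves only go right or down, so the column and row indices never decrease.
Route from (1,1): down 3 to (4,1), right 4 to (4,5) — 7 moves in all.
Check: all required cells visited.

(1,1) (2,1) (3,1) (4,1) (4,2) (4,3) (4,4) (4,5)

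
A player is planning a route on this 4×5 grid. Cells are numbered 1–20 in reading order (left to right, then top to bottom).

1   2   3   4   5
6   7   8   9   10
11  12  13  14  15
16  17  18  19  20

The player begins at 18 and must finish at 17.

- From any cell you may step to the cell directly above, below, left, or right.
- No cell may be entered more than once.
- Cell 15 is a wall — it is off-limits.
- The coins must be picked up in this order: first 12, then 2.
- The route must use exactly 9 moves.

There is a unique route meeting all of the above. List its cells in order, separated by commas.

The waypoints must appear in the order 12, 2, with no cell reused.
Route from 18: up to 13, left to 12, 2× up (reaching 2), left to 1, 3× down (reaching 16), right to 17 — 9 moves in all.
Check: order respected (12 at step 2, 2 at step 4); 9 moves as required.

18, 13, 12, 7, 2, 1, 6, 11, 16, 17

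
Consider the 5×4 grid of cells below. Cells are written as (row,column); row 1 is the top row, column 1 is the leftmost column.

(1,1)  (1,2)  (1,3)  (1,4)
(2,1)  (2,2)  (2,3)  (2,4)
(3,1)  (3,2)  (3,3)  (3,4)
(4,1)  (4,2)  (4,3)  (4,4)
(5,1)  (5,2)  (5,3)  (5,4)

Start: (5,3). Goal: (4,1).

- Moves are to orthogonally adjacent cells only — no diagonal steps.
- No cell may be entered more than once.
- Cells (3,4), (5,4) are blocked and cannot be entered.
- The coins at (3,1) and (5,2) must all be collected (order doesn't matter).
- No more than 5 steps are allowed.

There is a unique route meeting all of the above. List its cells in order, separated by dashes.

(5,3) - (5,2) - (4,2) - (3,2) - (3,1) - (4,1)

The budget equals the shortest possible length, so every move has to be on a shortest route through the required cells.
Route from (5,3): left 1 to (5,2), up 2 to (3,2), left 1 to (3,1), down 1 to (4,1) — 5 moves in all.
Check: all required cells visited; 5 ≤ 5 moves.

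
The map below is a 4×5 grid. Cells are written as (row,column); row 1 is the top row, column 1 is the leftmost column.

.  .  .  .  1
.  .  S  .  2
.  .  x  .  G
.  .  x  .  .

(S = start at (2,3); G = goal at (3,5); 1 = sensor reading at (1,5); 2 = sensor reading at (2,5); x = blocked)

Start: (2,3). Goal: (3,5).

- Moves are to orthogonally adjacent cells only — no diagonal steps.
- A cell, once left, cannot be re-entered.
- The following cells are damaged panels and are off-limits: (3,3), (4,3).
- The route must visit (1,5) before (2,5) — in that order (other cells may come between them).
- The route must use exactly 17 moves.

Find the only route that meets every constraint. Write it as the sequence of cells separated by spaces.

The waypoints must appear in the order (1,5), (2,5), with no cell reused.
Route from (2,3): left 1 to (2,2), down 2 to (4,2), left 1 to (4,1), up 3 to (1,1), right 4 to (1,5), down 1 to (2,5), left 1 to (2,4), down 2 to (4,4), right 1 to (4,5), up 1 to (3,5) — 17 moves in all.
Check: order respected (1 at step 11, 2 at step 12); 17 moves as required.

(2,3) (2,2) (3,2) (4,2) (4,1) (3,1) (2,1) (1,1) (1,2) (1,3) (1,4) (1,5) (2,5) (2,4) (3,4) (4,4) (4,5) (3,5)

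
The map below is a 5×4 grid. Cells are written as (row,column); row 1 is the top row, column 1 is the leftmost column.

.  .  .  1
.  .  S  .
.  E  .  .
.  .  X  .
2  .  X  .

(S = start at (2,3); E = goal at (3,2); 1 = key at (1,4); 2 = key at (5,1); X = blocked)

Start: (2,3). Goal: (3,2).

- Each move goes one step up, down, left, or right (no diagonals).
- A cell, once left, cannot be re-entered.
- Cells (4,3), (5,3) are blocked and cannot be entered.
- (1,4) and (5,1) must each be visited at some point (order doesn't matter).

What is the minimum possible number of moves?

12

Any route passes through (1,4) and (5,1) in some order between (2,3) and (3,2). Summing Manhattan distances along each leg and taking the cheapest ordering ((2,3) → (1,4) → (5,1) → (3,2)) gives a lower bound of 2 + 7 + 3 = 12 moves.
A route of 12 moves achieves this: (2,3) → (2,4) → (1,4) → (1,3) → (1,2) → (2,2) → (2,1) → (3,1) → (4,1) → (5,1) → (5,2) → (4,2) → (3,2).
Since 12 matches the lower bound, it is optimal.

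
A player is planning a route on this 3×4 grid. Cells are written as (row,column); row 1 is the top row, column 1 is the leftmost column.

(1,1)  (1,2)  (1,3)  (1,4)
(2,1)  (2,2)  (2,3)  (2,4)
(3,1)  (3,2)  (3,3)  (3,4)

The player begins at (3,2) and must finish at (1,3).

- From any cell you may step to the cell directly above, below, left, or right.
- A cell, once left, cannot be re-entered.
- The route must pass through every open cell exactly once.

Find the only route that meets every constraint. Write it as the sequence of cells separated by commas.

Need to visit all 12 open cells exactly once, starting at (3,2) and ending at (1,3).
Cell (3,1) has only two open neighbours ((2,1) and (3,2)), so the path must pass straight through it: one of those is the cell it's entered from and the other is where it exits.
Route from (3,2): left to (3,1), 2× up (reaching (1,1)), right to (1,2), down to (2,2), right to (2,3), down to (3,3), right to (3,4), 2× up (reaching (1,4)), left to (1,3) — 11 moves in all.
Check: all 12 open cells covered.

(3,2), (3,1), (2,1), (1,1), (1,2), (2,2), (2,3), (3,3), (3,4), (2,4), (1,4), (1,3)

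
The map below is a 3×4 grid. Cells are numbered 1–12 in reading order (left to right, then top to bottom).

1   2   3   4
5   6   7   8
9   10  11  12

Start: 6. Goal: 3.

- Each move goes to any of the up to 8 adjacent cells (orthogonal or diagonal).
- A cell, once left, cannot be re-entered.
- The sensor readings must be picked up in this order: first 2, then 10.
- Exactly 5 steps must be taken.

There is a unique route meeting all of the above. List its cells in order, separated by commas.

The waypoints must appear in the order 2, 10, with no cell reused.
Route from 6: up 1 to 2, down-left 1 to 5, down-right 1 to 10, up-right 1 to 7, up 1 to 3 — 5 moves in all.
Check: order respected (2 at step 1, 10 at step 3); 5 moves as required.

6, 2, 5, 10, 7, 3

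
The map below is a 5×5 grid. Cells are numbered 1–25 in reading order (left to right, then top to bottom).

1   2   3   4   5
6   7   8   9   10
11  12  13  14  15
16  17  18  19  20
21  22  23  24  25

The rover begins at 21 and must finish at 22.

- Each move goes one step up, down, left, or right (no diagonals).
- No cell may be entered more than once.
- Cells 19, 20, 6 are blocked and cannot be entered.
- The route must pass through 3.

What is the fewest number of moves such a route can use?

Any route passes through 3 somewhere between 21 and 22. Summing Manhattan distances along the two legs (21 → 3 → 22) gives a lower bound of 6 + 5 = 11 moves.
A route of 11 moves achieves this: 21 → 16 → 11 → 12 → 7 → 2 → 3 → 8 → 13 → 18 → 23 → 22.
Since 11 matches the lower bound, it is optimal.

11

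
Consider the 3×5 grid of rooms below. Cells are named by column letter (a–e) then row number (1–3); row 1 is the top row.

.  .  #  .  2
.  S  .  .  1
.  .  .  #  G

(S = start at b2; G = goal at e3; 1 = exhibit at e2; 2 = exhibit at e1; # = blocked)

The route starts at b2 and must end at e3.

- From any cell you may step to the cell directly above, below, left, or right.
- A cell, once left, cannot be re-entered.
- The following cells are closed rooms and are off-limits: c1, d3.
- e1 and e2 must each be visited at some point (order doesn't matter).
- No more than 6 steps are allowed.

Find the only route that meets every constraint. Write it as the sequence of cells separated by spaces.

The budget equals the shortest possible length, so every move has to be on a shortest route through the required cells.
Route from b2: 2× right (reaching d2), up to d1, right to e1, 2× down (reaching e3) — 6 moves in all.
Check: all required cells visited; 6 ≤ 6 moves.

b2 c2 d2 d1 e1 e2 e3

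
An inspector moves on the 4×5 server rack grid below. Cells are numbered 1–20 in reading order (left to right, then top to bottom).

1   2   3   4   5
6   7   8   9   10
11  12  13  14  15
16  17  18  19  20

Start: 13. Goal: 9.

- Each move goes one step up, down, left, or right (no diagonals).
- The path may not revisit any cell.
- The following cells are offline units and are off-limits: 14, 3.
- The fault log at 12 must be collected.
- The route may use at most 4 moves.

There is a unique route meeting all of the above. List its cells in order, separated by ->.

13 -> 12 -> 7 -> 8 -> 9

The budget equals the shortest possible length, so every move has to be on a shortest route through the required cells.
Route from 13: left 1 to 12, up 1 to 7, right 2 to 9 — 4 moves in all.
Check: all required cells visited; 4 ≤ 4 moves.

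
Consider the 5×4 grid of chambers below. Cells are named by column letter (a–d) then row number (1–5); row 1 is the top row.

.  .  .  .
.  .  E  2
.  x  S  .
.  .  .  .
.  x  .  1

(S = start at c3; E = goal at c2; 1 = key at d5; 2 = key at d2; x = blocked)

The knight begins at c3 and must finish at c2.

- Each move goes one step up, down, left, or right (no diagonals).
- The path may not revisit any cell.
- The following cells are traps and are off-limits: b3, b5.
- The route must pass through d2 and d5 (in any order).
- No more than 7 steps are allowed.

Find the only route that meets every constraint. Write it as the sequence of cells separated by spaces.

Any route must reach d2 and d5 and still end at c2 within 7 moves, so the order of the required stops is forced.
Route from c3: down 2 to c5, right 1 to d5, up 3 to d2, left 1 to c2 — 7 moves in all.
Check: all required cells visited; 7 ≤ 7 moves.

c3 c4 c5 d5 d4 d3 d2 c2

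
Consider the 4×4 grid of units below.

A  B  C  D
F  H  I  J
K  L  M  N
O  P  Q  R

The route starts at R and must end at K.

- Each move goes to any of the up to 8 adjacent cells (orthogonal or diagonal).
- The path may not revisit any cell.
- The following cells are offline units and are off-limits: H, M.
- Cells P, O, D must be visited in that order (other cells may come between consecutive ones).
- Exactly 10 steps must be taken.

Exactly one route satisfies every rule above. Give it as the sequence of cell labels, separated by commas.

The waypoints must appear in the order P, O, D, with no cell reused.
Route from R: left 3 to O, up-right 3 to D, left 2 to B, down-left 1 to F, down 1 to K — 10 moves in all.
Check: order respected (P at step 2, O at step 3, D at step 6); 10 moves as required.

R, Q, P, O, L, I, D, C, B, F, K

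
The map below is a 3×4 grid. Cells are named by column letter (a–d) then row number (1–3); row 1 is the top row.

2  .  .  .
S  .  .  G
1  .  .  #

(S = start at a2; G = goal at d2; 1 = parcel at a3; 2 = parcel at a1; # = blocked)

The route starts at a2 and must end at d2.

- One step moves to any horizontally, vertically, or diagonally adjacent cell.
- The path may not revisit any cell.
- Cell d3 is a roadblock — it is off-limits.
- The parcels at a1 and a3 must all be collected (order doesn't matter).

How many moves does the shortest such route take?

6

Any route passes through a1 and a3 in some order between a2 and d2. Summing Chebyshev distances along each leg and taking the cheapest ordering (a2 → a3 → a1 → d2) gives a lower bound of 1 + 2 + 3 = 6 moves.
A route of 6 moves achieves this: a2 → a1 → b2 → a3 → b3 → c2 → d2.
Since 6 matches the lower bound, it is optimal.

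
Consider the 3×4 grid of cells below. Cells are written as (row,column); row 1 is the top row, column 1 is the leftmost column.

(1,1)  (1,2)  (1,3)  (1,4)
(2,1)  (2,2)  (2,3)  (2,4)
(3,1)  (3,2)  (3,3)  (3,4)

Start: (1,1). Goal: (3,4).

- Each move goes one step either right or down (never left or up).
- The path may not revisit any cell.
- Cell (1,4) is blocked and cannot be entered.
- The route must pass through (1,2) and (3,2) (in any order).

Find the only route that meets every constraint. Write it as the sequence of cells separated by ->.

(1,1) -> (1,2) -> (2,2) -> (3,2) -> (3,3) -> (3,4)

Moves only go right or down, so the column and row indices never decrease.
Route from (1,1): right 1 to (1,2), down 2 to (3,2), right 2 to (3,4) — 5 moves in all.
Check: all required cells visited.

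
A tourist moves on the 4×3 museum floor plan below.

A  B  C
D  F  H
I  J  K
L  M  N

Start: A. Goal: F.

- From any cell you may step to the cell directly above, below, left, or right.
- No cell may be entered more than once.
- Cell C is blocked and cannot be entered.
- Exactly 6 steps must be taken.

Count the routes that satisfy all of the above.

2

Need simple routes of exactly 6 moves from A to F (Manhattan distance 2, so 2 moves are spent on a detour and 2 undoing it).
Enumerating: A D I L M J F | A D I J K H F.
That gives 2 routes.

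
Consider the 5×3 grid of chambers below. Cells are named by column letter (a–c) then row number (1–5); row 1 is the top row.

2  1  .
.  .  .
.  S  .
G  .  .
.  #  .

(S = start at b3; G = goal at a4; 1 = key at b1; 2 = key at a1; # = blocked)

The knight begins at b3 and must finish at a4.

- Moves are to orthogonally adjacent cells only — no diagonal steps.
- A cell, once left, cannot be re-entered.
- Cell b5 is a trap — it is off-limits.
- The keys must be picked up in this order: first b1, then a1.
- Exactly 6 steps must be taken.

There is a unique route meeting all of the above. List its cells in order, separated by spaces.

The waypoints must appear in the order b1, a1, with no cell reused.
Route from b3: 2× up (reaching b1), left to a1, 3× down (reaching a4) — 6 moves in all.
Check: order respected (1 at step 2, 2 at step 3); 6 moves as required.

b3 b2 b1 a1 a2 a3 a4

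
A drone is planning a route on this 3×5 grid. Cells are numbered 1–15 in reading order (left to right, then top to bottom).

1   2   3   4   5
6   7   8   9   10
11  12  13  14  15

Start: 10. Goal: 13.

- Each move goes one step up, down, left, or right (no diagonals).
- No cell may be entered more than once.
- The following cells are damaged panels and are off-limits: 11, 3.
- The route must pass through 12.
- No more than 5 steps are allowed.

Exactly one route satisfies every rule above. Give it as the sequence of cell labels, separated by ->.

10 -> 9 -> 8 -> 7 -> 12 -> 13

The budget equals the shortest possible length, so every move has to be on a shortest route through the required cells.
Route from 10: 3× left (reaching 7), down to 12, right to 13 — 5 moves in all.
Check: all required cells visited; 5 ≤ 5 moves.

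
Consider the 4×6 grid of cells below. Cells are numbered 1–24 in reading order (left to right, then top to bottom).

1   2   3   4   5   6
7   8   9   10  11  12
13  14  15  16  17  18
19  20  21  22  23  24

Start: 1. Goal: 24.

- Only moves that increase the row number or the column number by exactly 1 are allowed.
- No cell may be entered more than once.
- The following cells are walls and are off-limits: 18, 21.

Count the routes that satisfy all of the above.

A right/down-only route from 1 to 24 makes exactly 3 down-moves and 5 right-moves in some order.
With no other constraints that would be C(8,3) = 56 routes.
Subtract routes through each blocked cell (inclusion–exclusion for overlaps): − through 18: 21 − through 21: 10 → 25.
That gives 25 routes.

25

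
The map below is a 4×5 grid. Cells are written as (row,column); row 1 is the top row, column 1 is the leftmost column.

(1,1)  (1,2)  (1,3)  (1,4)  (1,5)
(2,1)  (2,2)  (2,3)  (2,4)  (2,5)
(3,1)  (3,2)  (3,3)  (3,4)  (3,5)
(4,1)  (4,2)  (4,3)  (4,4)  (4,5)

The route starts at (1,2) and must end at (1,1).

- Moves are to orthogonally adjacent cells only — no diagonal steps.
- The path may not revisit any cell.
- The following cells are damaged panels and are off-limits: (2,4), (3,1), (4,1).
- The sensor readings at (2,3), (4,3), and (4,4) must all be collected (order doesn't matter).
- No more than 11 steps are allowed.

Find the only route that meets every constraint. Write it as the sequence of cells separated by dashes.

The 11-move cap with required stops at (2,3), (4,3), (4,4) leaves no slack for detours.
Route from (1,2): right to (1,3), 2× down (reaching (3,3)), right to (3,4), down to (4,4), 2× left (reaching (4,2)), 2× up (reaching (2,2)), left to (2,1), up to (1,1) — 11 moves in all.
Check: all required cells visited; 11 ≤ 11 moves.

(1,2) - (1,3) - (2,3) - (3,3) - (3,4) - (4,4) - (4,3) - (4,2) - (3,2) - (2,2) - (2,1) - (1,1)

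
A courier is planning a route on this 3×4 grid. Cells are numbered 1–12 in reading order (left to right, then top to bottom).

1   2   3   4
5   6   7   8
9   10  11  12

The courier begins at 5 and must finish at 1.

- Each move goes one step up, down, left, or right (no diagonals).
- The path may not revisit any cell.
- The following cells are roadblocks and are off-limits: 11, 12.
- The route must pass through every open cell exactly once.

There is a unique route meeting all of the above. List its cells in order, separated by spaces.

5 9 10 6 7 8 4 3 2 1

Need to visit all 10 open cells exactly once, starting at 5 and ending at 1.
Cell 9 has only two open neighbours (5 and 10), so the path must pass straight through it: one of those is the cell it's entered from and the other is where it exits.
Route from 5: down to 9, right to 10, up to 6, 2× right (reaching 8), up to 4, 3× left (reaching 1) — 9 moves in all.
Check: all 10 open cells covered.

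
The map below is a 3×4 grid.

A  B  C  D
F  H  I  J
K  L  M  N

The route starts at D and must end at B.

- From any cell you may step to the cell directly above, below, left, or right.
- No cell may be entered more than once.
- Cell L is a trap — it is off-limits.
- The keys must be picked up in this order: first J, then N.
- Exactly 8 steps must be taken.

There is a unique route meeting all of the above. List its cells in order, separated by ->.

D -> J -> N -> M -> I -> H -> F -> A -> B

The waypoints must appear in the order J, N, with no cell reused.
Route from D: down 2 to N, left 1 to M, up 1 to I, left 2 to F, up 1 to A, right 1 to B — 8 moves in all.
Check: order respected (J at step 1, N at step 2); 8 moves as required.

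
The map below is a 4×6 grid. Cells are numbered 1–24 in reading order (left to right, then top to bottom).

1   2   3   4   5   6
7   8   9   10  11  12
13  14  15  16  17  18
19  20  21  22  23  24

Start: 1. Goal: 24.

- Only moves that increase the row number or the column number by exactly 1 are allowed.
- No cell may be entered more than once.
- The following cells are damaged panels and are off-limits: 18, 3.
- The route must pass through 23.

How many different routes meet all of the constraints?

A right/down-only route from 1 to 24 makes exactly 3 down-moves and 5 right-moves in some order.
With no other constraints that would be C(8,3) = 56 routes.
Split at 23 and multiply the segment counts (each segment already excludes blocked cells): 1→23: 25; 23→24: 1; product = 25.
That gives 25 routes.

25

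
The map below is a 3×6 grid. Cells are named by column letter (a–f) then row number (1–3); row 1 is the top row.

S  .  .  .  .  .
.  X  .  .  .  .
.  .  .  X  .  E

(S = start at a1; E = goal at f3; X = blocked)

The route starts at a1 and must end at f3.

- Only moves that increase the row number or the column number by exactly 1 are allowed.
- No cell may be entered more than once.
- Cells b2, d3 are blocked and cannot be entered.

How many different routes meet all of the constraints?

7

A right/down-only route from a1 to f3 makes exactly 2 down-moves and 5 right-moves in some order.
With no other constraints that would be C(7,2) = 21 routes.
Subtract routes through each blocked cell (inclusion–exclusion for overlaps): − through b2: 10 − through d3: 10 + through b2&d3: 6 → 7.
That gives 7 routes.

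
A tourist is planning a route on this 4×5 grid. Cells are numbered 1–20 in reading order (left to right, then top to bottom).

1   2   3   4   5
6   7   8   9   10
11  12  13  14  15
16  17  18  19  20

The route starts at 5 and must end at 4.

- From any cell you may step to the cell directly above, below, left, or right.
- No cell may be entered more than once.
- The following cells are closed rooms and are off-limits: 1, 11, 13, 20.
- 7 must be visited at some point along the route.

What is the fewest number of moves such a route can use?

Any route passes through 7 somewhere between 5 and 4. Summing Manhattan distances along the two legs (5 → 7 → 4) gives a lower bound of 4 + 3 = 7 moves.
A route of 7 moves achieves this: 5 → 10 → 9 → 8 → 7 → 2 → 3 → 4.
Since 7 matches the lower bound, it is optimal.

7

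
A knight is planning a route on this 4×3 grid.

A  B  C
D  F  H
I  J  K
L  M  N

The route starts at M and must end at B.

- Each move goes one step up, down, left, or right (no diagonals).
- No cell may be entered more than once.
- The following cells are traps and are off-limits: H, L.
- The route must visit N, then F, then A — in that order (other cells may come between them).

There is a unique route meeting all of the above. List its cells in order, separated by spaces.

M N K J F D A B

The waypoints must appear in the order N, F, A, with no cell reused.
Route from M: right to N, up to K, left to J, up to F, left to D, up to A, right to B — 7 moves in all.
Check: order respected (N at step 1, F at step 4, A at step 6).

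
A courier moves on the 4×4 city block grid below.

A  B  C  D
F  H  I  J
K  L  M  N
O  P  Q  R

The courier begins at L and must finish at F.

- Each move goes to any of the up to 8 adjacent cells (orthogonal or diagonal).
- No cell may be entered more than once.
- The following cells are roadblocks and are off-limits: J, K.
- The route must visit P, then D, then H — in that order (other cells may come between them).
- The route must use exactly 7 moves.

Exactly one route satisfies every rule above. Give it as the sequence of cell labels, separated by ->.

The waypoints must appear in the order P, D, H, with no cell reused.
Route from L: down to P, up-right to M, up to I, up-right to D, left to C, down-left to H, left to F — 7 moves in all.
Check: order respected (P at step 1, D at step 4, H at step 6); 7 moves as required.

L -> P -> M -> I -> D -> C -> H -> F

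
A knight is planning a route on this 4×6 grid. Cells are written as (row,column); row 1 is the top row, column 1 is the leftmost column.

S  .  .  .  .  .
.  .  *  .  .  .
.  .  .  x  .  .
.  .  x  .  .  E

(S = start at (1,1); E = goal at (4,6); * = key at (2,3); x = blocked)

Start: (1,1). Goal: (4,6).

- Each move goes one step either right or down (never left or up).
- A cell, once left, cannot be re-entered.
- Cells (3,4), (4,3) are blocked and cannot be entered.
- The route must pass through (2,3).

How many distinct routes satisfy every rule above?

A right/down-only route from (1,1) to (4,6) makes exactly 3 down-moves and 5 right-moves in some order.
With no other constraints that would be C(8,3) = 56 routes.
Split at (2,3) and multiply the segment counts (each segment already excludes blocked cells): (1,1)→(2,3): 3; (2,3)→(4,6): 3; product = 9.
That gives 9 routes.

9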